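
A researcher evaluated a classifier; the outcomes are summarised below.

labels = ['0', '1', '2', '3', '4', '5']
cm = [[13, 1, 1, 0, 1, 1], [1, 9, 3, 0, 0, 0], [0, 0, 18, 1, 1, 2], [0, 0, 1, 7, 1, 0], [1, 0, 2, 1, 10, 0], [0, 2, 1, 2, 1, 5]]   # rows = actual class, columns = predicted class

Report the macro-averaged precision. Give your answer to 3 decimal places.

Per-class precision (TP/(TP+FP)):
  0: TP=13, FP=1+0+0+1+0=2 → 13/15 = 0.8667
  1: TP=9, FP=1+0+0+0+2=3 → 9/12 = 0.7500
  2: TP=18, FP=1+3+1+2+1=8 → 18/26 = 0.6923
  3: TP=7, FP=0+0+1+1+2=4 → 7/11 = 0.6364
  4: TP=10, FP=1+0+1+1+1=4 → 10/14 = 0.7143
  5: TP=5, FP=1+0+2+0+0=3 → 5/8 = 0.6250
Macro-precision = mean = (0.8667 + 0.7500 + 0.6923 + 0.6364 + 0.7143 + 0.6250) / 6 = 0.714

0.714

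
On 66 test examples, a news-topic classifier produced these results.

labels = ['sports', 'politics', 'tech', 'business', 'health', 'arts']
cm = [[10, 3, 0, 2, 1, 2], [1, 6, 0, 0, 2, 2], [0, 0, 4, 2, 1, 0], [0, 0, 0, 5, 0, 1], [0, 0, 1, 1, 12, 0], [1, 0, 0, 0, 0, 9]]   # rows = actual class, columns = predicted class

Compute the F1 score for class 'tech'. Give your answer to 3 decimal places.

0.667

F1 score = 2·TP/(2·TP+FP+FN).
tech: TP=4, FP=0+0+0+1+0=1, FN=0+0+2+1+0=3 → 8/12 = 0.6667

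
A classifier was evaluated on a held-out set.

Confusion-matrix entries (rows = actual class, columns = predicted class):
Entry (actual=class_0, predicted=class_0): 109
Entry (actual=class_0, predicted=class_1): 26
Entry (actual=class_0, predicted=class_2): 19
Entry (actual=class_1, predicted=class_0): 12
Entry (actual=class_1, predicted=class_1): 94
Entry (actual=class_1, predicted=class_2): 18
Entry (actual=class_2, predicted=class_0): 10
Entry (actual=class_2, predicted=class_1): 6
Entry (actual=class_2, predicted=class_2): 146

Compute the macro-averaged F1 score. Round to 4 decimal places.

Per-class F1 score (2·TP/(2·TP+FP+FN)):
  class_0: TP=109, FP=12+10=22, FN=26+19=45 → 218/285 = 0.76491
  class_1: TP=94, FP=26+6=32, FN=12+18=30 → 188/250 = 0.75200
  class_2: TP=146, FP=19+18=37, FN=10+6=16 → 292/345 = 0.84638
Macro-F1 score = mean = (0.76491 + 0.75200 + 0.84638) / 3 = 0.7878

0.7878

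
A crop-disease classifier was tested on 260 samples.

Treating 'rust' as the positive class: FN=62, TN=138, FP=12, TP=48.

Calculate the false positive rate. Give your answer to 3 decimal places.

0.080

FPR = FP/(FP+TN) = 12/(12+138) = 0.080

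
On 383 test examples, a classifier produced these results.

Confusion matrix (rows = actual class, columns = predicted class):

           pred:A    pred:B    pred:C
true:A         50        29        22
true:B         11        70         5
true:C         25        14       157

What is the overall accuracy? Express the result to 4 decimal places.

0.7232

Accuracy = trace / total = (50+70+157=277) / 383 = 277/383 = 0.7232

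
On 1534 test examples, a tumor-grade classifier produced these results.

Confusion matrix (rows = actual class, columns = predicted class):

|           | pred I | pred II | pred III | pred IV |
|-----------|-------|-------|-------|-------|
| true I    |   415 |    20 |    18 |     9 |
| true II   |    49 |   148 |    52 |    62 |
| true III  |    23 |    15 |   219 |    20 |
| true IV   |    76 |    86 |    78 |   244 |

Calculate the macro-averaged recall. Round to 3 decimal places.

0.667

Per-class recall (TP/(TP+FN)):
  I: TP=415, FN=20+18+9=47 → 415/462 = 0.8983
  II: TP=148, FN=49+52+62=163 → 148/311 = 0.4759
  III: TP=219, FN=23+15+20=58 → 219/277 = 0.7906
  IV: TP=244, FN=76+86+78=240 → 244/484 = 0.5041
Macro-recall = mean = (0.8983 + 0.4759 + 0.7906 + 0.5041) / 4 = 0.667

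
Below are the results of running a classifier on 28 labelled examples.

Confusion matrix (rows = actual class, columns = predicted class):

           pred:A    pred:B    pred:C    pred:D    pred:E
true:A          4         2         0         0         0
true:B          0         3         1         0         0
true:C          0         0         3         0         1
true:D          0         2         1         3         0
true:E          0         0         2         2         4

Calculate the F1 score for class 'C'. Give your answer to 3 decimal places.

0.545

One-vs-rest for 'C': TP = diagonal; FP = other classes predicted 'C'; FN = 'C' predicted as other.
F1 score = 2·TP/(2·TP+FP+FN).
C: TP=3, FP=0+1+1+2=4, FN=0+0+0+1=1 → 6/11 = 0.5455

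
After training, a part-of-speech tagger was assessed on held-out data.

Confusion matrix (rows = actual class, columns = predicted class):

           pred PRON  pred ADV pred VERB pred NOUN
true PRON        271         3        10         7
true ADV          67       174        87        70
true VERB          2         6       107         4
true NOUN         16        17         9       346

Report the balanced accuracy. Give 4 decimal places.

0.7898

Balanced accuracy = mean of per-class recall.
  PRON: recall = 271/291 = 0.93127
  ADV: recall = 174/398 = 0.43719
  VERB: recall = 107/119 = 0.89916
  NOUN: recall = 346/388 = 0.89175
Mean = (0.93127 + 0.43719 + 0.89916 + 0.89175) / 4 = 0.7898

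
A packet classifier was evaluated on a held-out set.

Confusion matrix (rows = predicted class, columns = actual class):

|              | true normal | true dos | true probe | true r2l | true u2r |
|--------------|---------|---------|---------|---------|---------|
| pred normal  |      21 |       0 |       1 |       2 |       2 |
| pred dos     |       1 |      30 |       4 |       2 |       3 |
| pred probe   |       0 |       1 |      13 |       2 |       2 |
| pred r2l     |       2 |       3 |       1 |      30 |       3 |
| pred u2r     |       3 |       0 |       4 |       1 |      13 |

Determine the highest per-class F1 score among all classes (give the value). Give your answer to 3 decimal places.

0.811

Per-class F1 score (2·TP/(2·TP+FP+FN)):
  normal: TP=21, FP=0+1+2+2=5, FN=1+0+2+3=6 → 42/53 = 0.7925
  dos: TP=30, FP=1+4+2+3=10, FN=0+1+3+0=4 → 60/74 = 0.8108
  probe: TP=13, FP=0+1+2+2=5, FN=1+4+1+4=10 → 26/41 = 0.6341
  r2l: TP=30, FP=2+3+1+3=9, FN=2+2+2+1=7 → 60/76 = 0.7895
  u2r: TP=13, FP=3+0+4+1=8, FN=2+3+2+3=10 → 26/44 = 0.5909
Highest is class 'dos' with F1 score = 0.811.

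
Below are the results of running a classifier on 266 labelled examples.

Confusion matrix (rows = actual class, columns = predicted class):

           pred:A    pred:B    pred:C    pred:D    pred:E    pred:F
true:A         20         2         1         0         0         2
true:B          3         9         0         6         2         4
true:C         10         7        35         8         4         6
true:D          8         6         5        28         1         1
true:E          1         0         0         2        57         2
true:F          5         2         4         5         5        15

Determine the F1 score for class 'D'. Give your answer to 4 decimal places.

0.5714

One-vs-rest for 'D': TP = diagonal; FP = other classes predicted 'D'; FN = 'D' predicted as other.
F1 score = 2·TP/(2·TP+FP+FN).
D: TP=28, FP=0+6+8+2+5=21, FN=8+6+5+1+1=21 → 56/98 = 0.57143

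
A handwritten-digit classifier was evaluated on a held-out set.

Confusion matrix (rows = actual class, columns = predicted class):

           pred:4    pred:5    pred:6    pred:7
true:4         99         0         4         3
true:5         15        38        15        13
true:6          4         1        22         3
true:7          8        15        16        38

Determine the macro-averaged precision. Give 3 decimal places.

0.636

Per-class precision (TP/(TP+FP)):
  4: TP=99, FP=15+4+8=27 → 99/126 = 0.7857
  5: TP=38, FP=0+1+15=16 → 38/54 = 0.7037
  6: TP=22, FP=4+15+16=35 → 22/57 = 0.3860
  7: TP=38, FP=3+13+3=19 → 38/57 = 0.6667
Macro-precision = mean = (0.7857 + 0.7037 + 0.3860 + 0.6667) / 4 = 0.636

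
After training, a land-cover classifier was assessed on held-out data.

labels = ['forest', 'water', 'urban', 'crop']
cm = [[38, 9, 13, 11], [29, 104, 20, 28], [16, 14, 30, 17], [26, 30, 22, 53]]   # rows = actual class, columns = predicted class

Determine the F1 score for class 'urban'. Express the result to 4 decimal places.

One-vs-rest for 'urban': TP = diagonal; FP = other classes predicted 'urban'; FN = 'urban' predicted as other.
F1 score = 2·TP/(2·TP+FP+FN).
urban: TP=30, FP=13+20+22=55, FN=16+14+17=47 → 60/162 = 0.37037

0.3704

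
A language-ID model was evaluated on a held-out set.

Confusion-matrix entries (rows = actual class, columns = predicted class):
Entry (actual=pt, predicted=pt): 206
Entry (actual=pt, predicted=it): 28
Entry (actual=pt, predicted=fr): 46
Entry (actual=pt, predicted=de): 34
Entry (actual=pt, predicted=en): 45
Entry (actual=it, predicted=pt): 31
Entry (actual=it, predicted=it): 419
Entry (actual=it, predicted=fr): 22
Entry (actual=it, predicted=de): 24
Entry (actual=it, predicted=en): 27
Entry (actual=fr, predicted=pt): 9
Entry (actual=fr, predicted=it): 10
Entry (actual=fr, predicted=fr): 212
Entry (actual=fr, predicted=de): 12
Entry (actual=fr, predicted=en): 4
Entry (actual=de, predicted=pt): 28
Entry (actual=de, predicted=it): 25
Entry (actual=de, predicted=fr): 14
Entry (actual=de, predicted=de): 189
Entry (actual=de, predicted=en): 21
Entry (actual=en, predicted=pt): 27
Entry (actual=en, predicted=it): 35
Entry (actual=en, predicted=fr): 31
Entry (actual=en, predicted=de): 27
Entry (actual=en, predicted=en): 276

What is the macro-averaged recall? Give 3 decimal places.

0.723

Per-class recall (TP/(TP+FN)):
  pt: TP=206, FN=28+46+34+45=153 → 206/359 = 0.5738
  it: TP=419, FN=31+22+24+27=104 → 419/523 = 0.8011
  fr: TP=212, FN=9+10+12+4=35 → 212/247 = 0.8583
  de: TP=189, FN=28+25+14+21=88 → 189/277 = 0.6823
  en: TP=276, FN=27+35+31+27=120 → 276/396 = 0.6970
Macro-recall = mean = (0.5738 + 0.8011 + 0.8583 + 0.6823 + 0.6970) / 5 = 0.723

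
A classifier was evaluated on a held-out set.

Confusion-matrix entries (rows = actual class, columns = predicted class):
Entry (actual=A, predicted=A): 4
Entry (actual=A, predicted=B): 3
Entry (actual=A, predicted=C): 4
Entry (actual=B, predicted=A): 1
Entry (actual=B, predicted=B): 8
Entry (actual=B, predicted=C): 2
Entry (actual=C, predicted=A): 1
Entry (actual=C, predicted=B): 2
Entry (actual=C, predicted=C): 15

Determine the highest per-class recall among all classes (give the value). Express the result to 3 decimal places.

0.833

Per-class recall (TP/(TP+FN)):
  A: TP=4, FN=3+4=7 → 4/11 = 0.3636
  B: TP=8, FN=1+2=3 → 8/11 = 0.7273
  C: TP=15, FN=1+2=3 → 15/18 = 0.8333
Highest is class 'C' with recall = 0.833.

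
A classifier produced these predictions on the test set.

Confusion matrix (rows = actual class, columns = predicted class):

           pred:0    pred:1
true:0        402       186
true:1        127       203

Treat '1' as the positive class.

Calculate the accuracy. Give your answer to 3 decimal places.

Accuracy = (TP+TN)/N = (203+402)/918 = 0.659

0.659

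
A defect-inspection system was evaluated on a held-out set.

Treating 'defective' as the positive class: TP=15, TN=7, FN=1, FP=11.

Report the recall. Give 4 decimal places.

0.9375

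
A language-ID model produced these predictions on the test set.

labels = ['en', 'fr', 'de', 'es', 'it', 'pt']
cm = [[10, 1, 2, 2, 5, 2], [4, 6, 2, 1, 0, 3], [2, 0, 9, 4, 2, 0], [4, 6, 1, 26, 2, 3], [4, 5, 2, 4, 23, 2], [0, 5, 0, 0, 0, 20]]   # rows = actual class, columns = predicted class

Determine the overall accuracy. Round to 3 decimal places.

Accuracy = trace / total = (10+6+9+26+23+20=94) / 162 = 94/162 = 0.580

0.580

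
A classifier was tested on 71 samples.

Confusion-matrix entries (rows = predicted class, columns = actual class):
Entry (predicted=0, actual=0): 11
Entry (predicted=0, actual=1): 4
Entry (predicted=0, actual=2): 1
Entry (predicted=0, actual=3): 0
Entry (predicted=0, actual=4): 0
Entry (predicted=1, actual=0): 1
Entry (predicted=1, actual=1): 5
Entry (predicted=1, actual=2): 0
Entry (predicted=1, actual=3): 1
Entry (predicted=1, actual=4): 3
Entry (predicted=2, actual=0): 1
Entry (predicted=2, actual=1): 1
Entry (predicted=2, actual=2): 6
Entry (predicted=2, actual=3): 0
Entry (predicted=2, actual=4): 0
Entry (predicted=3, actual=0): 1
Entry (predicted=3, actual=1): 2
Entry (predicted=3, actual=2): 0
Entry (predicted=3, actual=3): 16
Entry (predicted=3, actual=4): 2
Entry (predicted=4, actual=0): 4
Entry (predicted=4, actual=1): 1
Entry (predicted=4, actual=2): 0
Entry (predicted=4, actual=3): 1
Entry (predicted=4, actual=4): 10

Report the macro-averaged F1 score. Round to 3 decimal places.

0.670

Per-class F1 score (2·TP/(2·TP+FP+FN)):
  0: TP=11, FP=4+1+0+0=5, FN=1+1+1+4=7 → 22/34 = 0.6471
  1: TP=5, FP=1+0+1+3=5, FN=4+1+2+1=8 → 10/23 = 0.4348
  2: TP=6, FP=1+1+0+0=2, FN=1+0+0+0=1 → 12/15 = 0.8000
  3: TP=16, FP=1+2+0+2=5, FN=0+1+0+1=2 → 32/39 = 0.8205
  4: TP=10, FP=4+1+0+1=6, FN=0+3+0+2=5 → 20/31 = 0.6452
Macro-F1 score = mean = (0.6471 + 0.4348 + 0.8000 + 0.8205 + 0.6452) / 5 = 0.670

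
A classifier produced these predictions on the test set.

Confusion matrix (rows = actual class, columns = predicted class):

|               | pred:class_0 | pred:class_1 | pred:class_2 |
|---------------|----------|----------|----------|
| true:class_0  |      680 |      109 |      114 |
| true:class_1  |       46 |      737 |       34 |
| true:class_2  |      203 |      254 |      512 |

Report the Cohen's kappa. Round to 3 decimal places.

0.579

Observed agreement pₒ = trace/N = 1929/2689 = 0.7174
Expected agreement pₑ = Σ (rowᵢ·colᵢ)/N² = (903·929 + 817·1100 + 969·660)/2689² = 0.3288
κ = (pₒ − pₑ)/(1 − pₑ) = (0.7174 − 0.3288)/(1 − 0.3288) = 0.579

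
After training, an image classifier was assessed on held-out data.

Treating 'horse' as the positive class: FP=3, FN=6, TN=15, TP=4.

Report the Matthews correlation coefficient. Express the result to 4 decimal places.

MCC = (TP·TN − FP·FN) / √((TP+FP)(TP+FN)(TN+FP)(TN+FN))
Numerator = 4·15 − 3·6 = 42
Denominator = √(7·10·18·21) = √26460 = 162.6653
MCC = 42 / 162.6653 = 0.2582

0.2582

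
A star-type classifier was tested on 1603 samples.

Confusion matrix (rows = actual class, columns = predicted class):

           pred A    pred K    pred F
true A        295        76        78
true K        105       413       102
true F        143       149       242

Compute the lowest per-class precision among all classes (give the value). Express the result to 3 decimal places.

0.543

Per-class precision (TP/(TP+FP)):
  A: TP=295, FP=105+143=248 → 295/543 = 0.5433
  K: TP=413, FP=76+149=225 → 413/638 = 0.6473
  F: TP=242, FP=78+102=180 → 242/422 = 0.5735
Lowest is class 'A' with precision = 0.543.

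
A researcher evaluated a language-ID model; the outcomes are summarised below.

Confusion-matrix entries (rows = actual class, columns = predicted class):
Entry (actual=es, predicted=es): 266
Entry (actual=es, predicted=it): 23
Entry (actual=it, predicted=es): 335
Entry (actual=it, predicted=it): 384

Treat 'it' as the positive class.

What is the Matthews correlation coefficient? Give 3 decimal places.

MCC = (TP·TN − FP·FN) / √((TP+FP)(TP+FN)(TN+FP)(TN+FN))
Numerator = 384·266 − 23·335 = 94439
Denominator = √(407·719·289·601) = √50827133137 = 225448.7373
MCC = 94439 / 225448.7373 = 0.419

0.419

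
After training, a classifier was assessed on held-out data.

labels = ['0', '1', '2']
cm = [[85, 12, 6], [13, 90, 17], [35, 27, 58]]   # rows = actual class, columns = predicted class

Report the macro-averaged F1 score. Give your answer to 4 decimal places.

0.6734

Per-class F1 score (2·TP/(2·TP+FP+FN)):
  0: TP=85, FP=13+35=48, FN=12+6=18 → 170/236 = 0.72034
  1: TP=90, FP=12+27=39, FN=13+17=30 → 180/249 = 0.72289
  2: TP=58, FP=6+17=23, FN=35+27=62 → 116/201 = 0.57711
Macro-F1 score = mean = (0.72034 + 0.72289 + 0.57711) / 3 = 0.6734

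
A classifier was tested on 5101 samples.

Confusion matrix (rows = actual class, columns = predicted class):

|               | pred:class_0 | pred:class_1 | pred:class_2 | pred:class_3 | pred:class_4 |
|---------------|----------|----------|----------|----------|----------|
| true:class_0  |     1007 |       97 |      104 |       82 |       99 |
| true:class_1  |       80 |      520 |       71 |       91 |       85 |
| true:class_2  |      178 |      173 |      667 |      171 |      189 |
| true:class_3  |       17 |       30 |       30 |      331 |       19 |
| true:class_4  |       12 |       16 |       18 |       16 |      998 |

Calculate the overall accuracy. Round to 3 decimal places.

0.691

Accuracy = trace / total = (1007+520+667+331+998=3523) / 5101 = 3523/5101 = 0.691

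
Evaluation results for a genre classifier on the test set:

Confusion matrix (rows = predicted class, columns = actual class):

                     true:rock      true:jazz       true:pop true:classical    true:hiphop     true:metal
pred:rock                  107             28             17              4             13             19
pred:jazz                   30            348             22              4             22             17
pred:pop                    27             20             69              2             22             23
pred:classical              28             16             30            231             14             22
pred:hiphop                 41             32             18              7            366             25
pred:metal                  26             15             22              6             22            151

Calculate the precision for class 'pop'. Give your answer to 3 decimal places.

Take TP from the diagonal, FP from the rest of the 'pop' prediction marginal, FN from the rest of the 'pop' actual marginal.
precision = TP/(TP+FP).
pop: TP=69, FP=27+20+2+22+23=94 → 69/163 = 0.4233

0.423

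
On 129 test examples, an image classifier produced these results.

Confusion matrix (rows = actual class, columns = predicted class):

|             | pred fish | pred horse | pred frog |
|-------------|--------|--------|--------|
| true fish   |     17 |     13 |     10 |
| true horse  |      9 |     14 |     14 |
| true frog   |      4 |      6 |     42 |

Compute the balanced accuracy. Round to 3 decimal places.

0.537

Balanced accuracy = mean of per-class recall.
  fish: recall = 17/40 = 0.4250
  horse: recall = 14/37 = 0.3784
  frog: recall = 42/52 = 0.8077
Mean = (0.4250 + 0.3784 + 0.8077) / 3 = 0.537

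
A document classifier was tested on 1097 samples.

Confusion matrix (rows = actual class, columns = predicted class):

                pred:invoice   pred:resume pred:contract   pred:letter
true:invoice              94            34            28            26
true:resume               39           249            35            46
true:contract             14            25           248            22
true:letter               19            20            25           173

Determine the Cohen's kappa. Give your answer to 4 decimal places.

0.5873

Observed agreement pₒ = trace/N = 764/1097 = 0.69644
Expected agreement pₑ = Σ (rowᵢ·colᵢ)/N² = (182·166 + 369·328 + 309·336 + 237·267)/1097² = 0.26454
κ = (pₒ − pₑ)/(1 − pₑ) = (0.69644 − 0.26454)/(1 − 0.26454) = 0.5873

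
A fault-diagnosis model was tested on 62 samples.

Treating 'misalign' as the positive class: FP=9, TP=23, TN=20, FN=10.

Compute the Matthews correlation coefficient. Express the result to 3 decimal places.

MCC = (TP·TN − FP·FN) / √((TP+FP)(TP+FN)(TN+FP)(TN+FN))
Numerator = 23·20 − 9·10 = 370
Denominator = √(32·33·29·30) = √918720 = 958.4988
MCC = 370 / 958.4988 = 0.386

0.386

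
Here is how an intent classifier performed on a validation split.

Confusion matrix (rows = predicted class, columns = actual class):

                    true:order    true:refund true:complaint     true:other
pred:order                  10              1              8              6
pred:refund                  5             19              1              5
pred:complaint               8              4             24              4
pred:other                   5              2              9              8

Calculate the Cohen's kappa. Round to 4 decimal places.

0.3395

Observed agreement pₒ = trace/N = 61/119 = 0.51261
Expected agreement pₑ = Σ (rowᵢ·colᵢ)/N² = (28·25 + 26·30 + 42·40 + 23·24)/119² = 0.26213
κ = (pₒ − pₑ)/(1 − pₑ) = (0.51261 − 0.26213)/(1 − 0.26213) = 0.3395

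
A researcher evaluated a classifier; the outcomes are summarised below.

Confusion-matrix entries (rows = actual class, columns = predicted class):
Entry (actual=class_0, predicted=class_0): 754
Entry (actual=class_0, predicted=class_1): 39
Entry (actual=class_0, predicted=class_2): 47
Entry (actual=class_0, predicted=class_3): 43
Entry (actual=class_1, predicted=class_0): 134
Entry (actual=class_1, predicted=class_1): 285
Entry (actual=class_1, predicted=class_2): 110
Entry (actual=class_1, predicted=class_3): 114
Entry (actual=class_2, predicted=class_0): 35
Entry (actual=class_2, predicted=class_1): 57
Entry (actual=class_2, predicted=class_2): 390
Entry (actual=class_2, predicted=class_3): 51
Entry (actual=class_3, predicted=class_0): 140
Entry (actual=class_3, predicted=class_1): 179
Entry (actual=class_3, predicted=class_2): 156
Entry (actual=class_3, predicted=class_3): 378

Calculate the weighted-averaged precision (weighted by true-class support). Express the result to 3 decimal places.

Per-class precision (TP/(TP+FP)):
  class_0: TP=754, FP=134+35+140=309 → 754/1063 = 0.7093
  class_1: TP=285, FP=39+57+179=275 → 285/560 = 0.5089
  class_2: TP=390, FP=47+110+156=313 → 390/703 = 0.5548
  class_3: TP=378, FP=43+114+51=208 → 378/586 = 0.6451
Weighted-precision = Σ (supportᵢ/N)·precisionᵢ with N=2912: (883/2912)·0.7093 + (643/2912)·0.5089 + (533/2912)·0.5548 + (853/2912)·0.6451 = 0.618

0.618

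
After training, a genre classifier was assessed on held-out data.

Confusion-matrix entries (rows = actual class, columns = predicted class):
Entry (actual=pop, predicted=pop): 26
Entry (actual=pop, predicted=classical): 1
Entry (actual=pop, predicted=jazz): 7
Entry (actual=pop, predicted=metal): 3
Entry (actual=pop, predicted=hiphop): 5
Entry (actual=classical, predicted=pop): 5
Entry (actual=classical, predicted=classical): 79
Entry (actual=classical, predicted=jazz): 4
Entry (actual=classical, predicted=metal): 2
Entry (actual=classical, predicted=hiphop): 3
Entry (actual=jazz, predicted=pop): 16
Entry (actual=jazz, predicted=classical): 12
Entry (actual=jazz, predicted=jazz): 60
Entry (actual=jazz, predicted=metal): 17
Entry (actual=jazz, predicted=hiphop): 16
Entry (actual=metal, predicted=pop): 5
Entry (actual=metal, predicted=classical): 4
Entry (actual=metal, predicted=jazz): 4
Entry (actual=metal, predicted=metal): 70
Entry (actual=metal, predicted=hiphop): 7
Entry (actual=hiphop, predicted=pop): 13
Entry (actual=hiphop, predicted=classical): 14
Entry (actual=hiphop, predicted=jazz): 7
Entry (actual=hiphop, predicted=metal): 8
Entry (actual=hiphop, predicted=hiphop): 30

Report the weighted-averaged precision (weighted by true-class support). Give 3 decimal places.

Per-class precision (TP/(TP+FP)):
  pop: TP=26, FP=5+16+5+13=39 → 26/65 = 0.4000
  classical: TP=79, FP=1+12+4+14=31 → 79/110 = 0.7182
  jazz: TP=60, FP=7+4+4+7=22 → 60/82 = 0.7317
  metal: TP=70, FP=3+2+17+8=30 → 70/100 = 0.7000
  hiphop: TP=30, FP=5+3+16+7=31 → 30/61 = 0.4918
Weighted-precision = Σ (supportᵢ/N)·precisionᵢ with N=418: (42/418)·0.4000 + (93/418)·0.7182 + (121/418)·0.7317 + (90/418)·0.7000 + (72/418)·0.4918 = 0.647

0.647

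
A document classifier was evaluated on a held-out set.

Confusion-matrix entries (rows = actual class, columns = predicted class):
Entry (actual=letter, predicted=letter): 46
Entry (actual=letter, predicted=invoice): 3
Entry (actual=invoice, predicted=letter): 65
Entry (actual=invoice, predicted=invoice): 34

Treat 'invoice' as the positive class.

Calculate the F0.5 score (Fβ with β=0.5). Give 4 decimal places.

0.6883

Fβ = (1+β²)·TP / ((1+β²)·TP + β²·FN + FP), with β²=1/4
= 1.25·34 / (1.25·34 + 0.25·65 + 3) = 0.6883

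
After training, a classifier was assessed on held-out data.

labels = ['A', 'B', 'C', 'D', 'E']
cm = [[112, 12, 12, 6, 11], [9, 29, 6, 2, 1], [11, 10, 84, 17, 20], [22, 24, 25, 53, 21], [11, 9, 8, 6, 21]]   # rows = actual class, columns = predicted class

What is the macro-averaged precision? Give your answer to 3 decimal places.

0.512

Per-class precision (TP/(TP+FP)):
  A: TP=112, FP=9+11+22+11=53 → 112/165 = 0.6788
  B: TP=29, FP=12+10+24+9=55 → 29/84 = 0.3452
  C: TP=84, FP=12+6+25+8=51 → 84/135 = 0.6222
  D: TP=53, FP=6+2+17+6=31 → 53/84 = 0.6310
  E: TP=21, FP=11+1+20+21=53 → 21/74 = 0.2838
Macro-precision = mean = (0.6788 + 0.3452 + 0.6222 + 0.6310 + 0.2838) / 5 = 0.512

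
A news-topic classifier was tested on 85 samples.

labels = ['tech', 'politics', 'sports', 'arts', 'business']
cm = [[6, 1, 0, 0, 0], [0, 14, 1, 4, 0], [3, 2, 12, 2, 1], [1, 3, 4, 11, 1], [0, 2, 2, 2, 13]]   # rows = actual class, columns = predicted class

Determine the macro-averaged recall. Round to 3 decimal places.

Per-class recall (TP/(TP+FN)):
  tech: TP=6, FN=1+0+0+0=1 → 6/7 = 0.8571
  politics: TP=14, FN=0+1+4+0=5 → 14/19 = 0.7368
  sports: TP=12, FN=3+2+2+1=8 → 12/20 = 0.6000
  arts: TP=11, FN=1+3+4+1=9 → 11/20 = 0.5500
  business: TP=13, FN=0+2+2+2=6 → 13/19 = 0.6842
Macro-recall = mean = (0.8571 + 0.7368 + 0.6000 + 0.5500 + 0.6842) / 5 = 0.686

0.686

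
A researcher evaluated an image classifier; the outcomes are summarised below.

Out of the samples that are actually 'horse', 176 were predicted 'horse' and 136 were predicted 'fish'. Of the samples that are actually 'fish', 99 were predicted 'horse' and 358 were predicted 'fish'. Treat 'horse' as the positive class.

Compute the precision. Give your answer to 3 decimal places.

0.640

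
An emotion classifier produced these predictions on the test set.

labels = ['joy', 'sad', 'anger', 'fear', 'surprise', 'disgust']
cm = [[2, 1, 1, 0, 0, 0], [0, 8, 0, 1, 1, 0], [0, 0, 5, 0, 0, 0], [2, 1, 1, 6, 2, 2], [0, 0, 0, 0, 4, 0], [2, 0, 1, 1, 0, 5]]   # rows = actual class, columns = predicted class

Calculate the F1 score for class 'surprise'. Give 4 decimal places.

0.7273

F1 score = 2·TP/(2·TP+FP+FN).
surprise: TP=4, FP=0+1+0+2+0=3, FN=0+0+0+0+0=0 → 8/11 = 0.72727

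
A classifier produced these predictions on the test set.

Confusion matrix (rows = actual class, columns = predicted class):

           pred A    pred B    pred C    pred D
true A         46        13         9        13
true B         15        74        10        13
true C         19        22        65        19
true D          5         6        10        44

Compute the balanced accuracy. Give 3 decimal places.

0.606

Balanced accuracy = mean of per-class recall.
  A: recall = 46/81 = 0.5679
  B: recall = 74/112 = 0.6607
  C: recall = 65/125 = 0.5200
  D: recall = 44/65 = 0.6769
Mean = (0.5679 + 0.6607 + 0.5200 + 0.6769) / 4 = 0.606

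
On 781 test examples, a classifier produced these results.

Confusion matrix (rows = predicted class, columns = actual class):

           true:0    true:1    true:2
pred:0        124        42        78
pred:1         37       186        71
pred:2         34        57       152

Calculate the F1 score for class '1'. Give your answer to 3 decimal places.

One-vs-rest for '1': TP = diagonal; FP = other classes predicted '1'; FN = '1' predicted as other.
F1 score = 2·TP/(2·TP+FP+FN).
1: TP=186, FP=37+71=108, FN=42+57=99 → 372/579 = 0.6425

0.642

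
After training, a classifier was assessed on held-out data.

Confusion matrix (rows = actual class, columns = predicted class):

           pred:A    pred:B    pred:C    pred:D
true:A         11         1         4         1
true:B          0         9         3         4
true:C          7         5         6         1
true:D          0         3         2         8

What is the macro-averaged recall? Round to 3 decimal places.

Per-class recall (TP/(TP+FN)):
  A: TP=11, FN=1+4+1=6 → 11/17 = 0.6471
  B: TP=9, FN=0+3+4=7 → 9/16 = 0.5625
  C: TP=6, FN=7+5+1=13 → 6/19 = 0.3158
  D: TP=8, FN=0+3+2=5 → 8/13 = 0.6154
Macro-recall = mean = (0.6471 + 0.5625 + 0.3158 + 0.6154) / 4 = 0.535

0.535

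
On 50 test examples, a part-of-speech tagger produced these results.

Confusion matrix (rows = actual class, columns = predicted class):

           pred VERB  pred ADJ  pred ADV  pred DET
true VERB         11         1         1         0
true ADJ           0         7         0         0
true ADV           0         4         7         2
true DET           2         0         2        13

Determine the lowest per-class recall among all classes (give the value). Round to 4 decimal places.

Per-class recall (TP/(TP+FN)):
  VERB: TP=11, FN=1+1+0=2 → 11/13 = 0.84615
  ADJ: TP=7, FN=0+0+0=0 → 7/7 = 1.00000
  ADV: TP=7, FN=0+4+2=6 → 7/13 = 0.53846
  DET: TP=13, FN=2+0+2=4 → 13/17 = 0.76471
Lowest is class 'ADV' with recall = 0.5385.

0.5385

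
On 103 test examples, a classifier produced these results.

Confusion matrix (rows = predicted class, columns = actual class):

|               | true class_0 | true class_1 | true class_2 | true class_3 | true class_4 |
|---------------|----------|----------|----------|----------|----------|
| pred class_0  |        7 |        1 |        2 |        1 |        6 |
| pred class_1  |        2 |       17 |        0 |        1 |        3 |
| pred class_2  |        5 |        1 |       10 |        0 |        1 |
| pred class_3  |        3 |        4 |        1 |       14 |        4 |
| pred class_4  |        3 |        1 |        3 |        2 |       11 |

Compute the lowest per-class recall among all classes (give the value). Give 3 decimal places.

0.350

Per-class recall (TP/(TP+FN)):
  class_0: TP=7, FN=2+5+3+3=13 → 7/20 = 0.3500
  class_1: TP=17, FN=1+1+4+1=7 → 17/24 = 0.7083
  class_2: TP=10, FN=2+0+1+3=6 → 10/16 = 0.6250
  class_3: TP=14, FN=1+1+0+2=4 → 14/18 = 0.7778
  class_4: TP=11, FN=6+3+1+4=14 → 11/25 = 0.4400
Lowest is class 'class_0' with recall = 0.350.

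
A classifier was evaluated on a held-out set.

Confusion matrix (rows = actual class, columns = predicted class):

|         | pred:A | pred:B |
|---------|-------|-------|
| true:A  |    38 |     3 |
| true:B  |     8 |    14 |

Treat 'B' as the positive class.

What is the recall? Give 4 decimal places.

0.6364

Recall = TP/(TP+FN) = 14/(14+8) = 14/22 = 0.6364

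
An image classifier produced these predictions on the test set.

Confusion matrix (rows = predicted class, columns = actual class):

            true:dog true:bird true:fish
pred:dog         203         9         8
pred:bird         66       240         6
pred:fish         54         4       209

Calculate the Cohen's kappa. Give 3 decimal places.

0.726

Observed agreement pₒ = trace/N = 652/799 = 0.8160
Expected agreement pₑ = Σ (rowᵢ·colᵢ)/N² = (323·220 + 253·312 + 223·267)/799² = 0.3282
κ = (pₒ − pₑ)/(1 − pₑ) = (0.8160 − 0.3282)/(1 − 0.3282) = 0.726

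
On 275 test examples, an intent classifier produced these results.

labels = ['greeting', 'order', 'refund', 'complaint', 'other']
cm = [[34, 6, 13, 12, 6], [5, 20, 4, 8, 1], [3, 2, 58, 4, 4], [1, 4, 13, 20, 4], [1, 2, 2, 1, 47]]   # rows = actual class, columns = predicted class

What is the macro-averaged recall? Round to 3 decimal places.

Per-class recall (TP/(TP+FN)):
  greeting: TP=34, FN=6+13+12+6=37 → 34/71 = 0.4789
  order: TP=20, FN=5+4+8+1=18 → 20/38 = 0.5263
  refund: TP=58, FN=3+2+4+4=13 → 58/71 = 0.8169
  complaint: TP=20, FN=1+4+13+4=22 → 20/42 = 0.4762
  other: TP=47, FN=1+2+2+1=6 → 47/53 = 0.8868
Macro-recall = mean = (0.4789 + 0.5263 + 0.8169 + 0.4762 + 0.8868) / 5 = 0.637

0.637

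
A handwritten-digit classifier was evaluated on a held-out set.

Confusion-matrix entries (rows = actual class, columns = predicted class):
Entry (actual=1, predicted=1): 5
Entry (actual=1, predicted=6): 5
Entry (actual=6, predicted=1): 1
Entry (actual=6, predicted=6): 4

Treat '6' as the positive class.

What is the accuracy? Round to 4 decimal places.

0.6000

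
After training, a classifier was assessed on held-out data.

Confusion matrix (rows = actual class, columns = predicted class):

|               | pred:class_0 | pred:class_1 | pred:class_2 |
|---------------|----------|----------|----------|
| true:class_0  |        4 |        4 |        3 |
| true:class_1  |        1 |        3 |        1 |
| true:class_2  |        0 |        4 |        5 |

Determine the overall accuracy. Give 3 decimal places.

Accuracy = trace / total = (4+3+5=12) / 25 = 12/25 = 0.480

0.480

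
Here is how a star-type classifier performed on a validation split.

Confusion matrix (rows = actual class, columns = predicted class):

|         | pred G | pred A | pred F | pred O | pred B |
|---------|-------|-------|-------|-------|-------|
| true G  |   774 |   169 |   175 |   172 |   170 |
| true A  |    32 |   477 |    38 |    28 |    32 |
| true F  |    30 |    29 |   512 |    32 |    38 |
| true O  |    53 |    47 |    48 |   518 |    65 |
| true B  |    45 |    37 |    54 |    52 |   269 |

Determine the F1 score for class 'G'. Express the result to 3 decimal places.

0.647

Take TP from the diagonal, FP from the rest of the 'G' prediction marginal, FN from the rest of the 'G' actual marginal.
F1 score = 2·TP/(2·TP+FP+FN).
G: TP=774, FP=32+30+53+45=160, FN=169+175+172+170=686 → 1548/2394 = 0.6466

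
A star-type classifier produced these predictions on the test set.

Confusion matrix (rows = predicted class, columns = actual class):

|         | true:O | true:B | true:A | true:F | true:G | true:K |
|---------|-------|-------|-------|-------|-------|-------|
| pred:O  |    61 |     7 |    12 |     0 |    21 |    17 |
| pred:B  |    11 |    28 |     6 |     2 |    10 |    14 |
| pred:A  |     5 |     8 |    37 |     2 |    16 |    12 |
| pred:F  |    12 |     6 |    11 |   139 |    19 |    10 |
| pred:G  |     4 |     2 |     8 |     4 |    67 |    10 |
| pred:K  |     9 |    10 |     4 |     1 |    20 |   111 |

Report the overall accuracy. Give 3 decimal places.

0.619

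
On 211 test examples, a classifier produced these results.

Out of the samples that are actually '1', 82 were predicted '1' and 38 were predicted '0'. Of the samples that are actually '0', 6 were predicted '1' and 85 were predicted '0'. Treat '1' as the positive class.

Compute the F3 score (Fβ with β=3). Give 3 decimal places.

0.702

Fβ = (1+β²)·TP / ((1+β²)·TP + β²·FN + FP), with β²=9
= 10·82 / (10·82 + 9·38 + 6) = 0.702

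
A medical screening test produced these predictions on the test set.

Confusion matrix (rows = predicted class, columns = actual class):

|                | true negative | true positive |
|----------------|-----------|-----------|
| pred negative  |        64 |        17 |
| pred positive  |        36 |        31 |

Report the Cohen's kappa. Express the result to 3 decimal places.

Observed agreement pₒ = trace/N = 95/148 = 0.6419
Expected agreement pₑ = Σ (rowᵢ·colᵢ)/N² = (100·81 + 48·67)/148² = 0.5166
κ = (pₒ − pₑ)/(1 − pₑ) = (0.6419 − 0.5166)/(1 − 0.5166) = 0.259

0.259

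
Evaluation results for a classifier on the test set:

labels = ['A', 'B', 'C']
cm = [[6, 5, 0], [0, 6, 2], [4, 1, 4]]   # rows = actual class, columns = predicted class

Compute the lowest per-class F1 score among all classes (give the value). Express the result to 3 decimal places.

0.533

Per-class F1 score (2·TP/(2·TP+FP+FN)):
  A: TP=6, FP=0+4=4, FN=5+0=5 → 12/21 = 0.5714
  B: TP=6, FP=5+1=6, FN=0+2=2 → 12/20 = 0.6000
  C: TP=4, FP=0+2=2, FN=4+1=5 → 8/15 = 0.5333
Lowest is class 'C' with F1 score = 0.533.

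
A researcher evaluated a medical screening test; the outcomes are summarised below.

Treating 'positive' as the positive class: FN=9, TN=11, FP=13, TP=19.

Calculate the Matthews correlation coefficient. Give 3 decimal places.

0.140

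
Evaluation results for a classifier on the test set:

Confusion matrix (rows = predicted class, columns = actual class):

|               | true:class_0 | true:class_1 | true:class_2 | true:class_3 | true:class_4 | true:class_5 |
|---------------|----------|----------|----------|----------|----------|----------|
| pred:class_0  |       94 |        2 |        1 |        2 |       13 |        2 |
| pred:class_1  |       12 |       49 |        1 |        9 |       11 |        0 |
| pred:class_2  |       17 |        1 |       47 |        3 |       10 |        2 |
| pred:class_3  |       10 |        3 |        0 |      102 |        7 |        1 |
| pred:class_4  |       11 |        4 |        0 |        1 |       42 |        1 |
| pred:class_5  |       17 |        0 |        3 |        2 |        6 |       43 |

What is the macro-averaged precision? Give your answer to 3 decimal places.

0.693

Per-class precision (TP/(TP+FP)):
  class_0: TP=94, FP=2+1+2+13+2=20 → 94/114 = 0.8246
  class_1: TP=49, FP=12+1+9+11+0=33 → 49/82 = 0.5976
  class_2: TP=47, FP=17+1+3+10+2=33 → 47/80 = 0.5875
  class_3: TP=102, FP=10+3+0+7+1=21 → 102/123 = 0.8293
  class_4: TP=42, FP=11+4+0+1+1=17 → 42/59 = 0.7119
  class_5: TP=43, FP=17+0+3+2+6=28 → 43/71 = 0.6056
Macro-precision = mean = (0.8246 + 0.5976 + 0.5875 + 0.8293 + 0.7119 + 0.6056) / 6 = 0.693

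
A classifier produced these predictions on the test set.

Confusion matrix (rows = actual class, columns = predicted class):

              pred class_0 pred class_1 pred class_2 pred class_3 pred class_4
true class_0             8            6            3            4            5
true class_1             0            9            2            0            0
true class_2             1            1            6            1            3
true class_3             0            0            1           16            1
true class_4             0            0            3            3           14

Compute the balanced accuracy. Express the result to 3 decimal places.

0.643

Balanced accuracy = mean of per-class recall.
  class_0: recall = 8/26 = 0.3077
  class_1: recall = 9/11 = 0.8182
  class_2: recall = 6/12 = 0.5000
  class_3: recall = 16/18 = 0.8889
  class_4: recall = 14/20 = 0.7000
Mean = (0.3077 + 0.8182 + 0.5000 + 0.8889 + 0.7000) / 5 = 0.643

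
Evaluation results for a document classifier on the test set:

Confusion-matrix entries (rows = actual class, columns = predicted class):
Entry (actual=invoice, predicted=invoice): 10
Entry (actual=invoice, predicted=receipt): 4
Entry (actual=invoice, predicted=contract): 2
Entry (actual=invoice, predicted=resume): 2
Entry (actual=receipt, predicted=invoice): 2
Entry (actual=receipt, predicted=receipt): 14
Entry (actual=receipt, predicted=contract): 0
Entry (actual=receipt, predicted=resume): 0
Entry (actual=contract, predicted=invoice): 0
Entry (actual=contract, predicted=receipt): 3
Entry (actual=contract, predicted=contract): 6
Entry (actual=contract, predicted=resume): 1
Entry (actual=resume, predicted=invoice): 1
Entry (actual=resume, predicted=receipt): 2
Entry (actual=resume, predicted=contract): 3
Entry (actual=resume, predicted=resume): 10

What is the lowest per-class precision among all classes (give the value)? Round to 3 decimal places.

Per-class precision (TP/(TP+FP)):
  invoice: TP=10, FP=2+0+1=3 → 10/13 = 0.7692
  receipt: TP=14, FP=4+3+2=9 → 14/23 = 0.6087
  contract: TP=6, FP=2+0+3=5 → 6/11 = 0.5455
  resume: TP=10, FP=2+0+1=3 → 10/13 = 0.7692
Lowest is class 'contract' with precision = 0.545.

0.545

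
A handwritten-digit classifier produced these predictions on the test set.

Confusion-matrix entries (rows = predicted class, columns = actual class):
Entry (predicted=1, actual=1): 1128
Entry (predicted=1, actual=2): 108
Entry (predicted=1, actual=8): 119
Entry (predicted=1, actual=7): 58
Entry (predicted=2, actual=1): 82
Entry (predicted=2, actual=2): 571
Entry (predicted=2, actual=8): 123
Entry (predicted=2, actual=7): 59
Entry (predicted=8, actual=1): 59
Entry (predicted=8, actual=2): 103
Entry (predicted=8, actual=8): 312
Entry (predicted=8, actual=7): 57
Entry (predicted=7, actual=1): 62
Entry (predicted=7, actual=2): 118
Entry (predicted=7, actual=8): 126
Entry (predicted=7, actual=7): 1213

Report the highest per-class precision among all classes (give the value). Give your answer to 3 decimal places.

Per-class precision (TP/(TP+FP)):
  1: TP=1128, FP=108+119+58=285 → 1128/1413 = 0.7983
  2: TP=571, FP=82+123+59=264 → 571/835 = 0.6838
  8: TP=312, FP=59+103+57=219 → 312/531 = 0.5876
  7: TP=1213, FP=62+118+126=306 → 1213/1519 = 0.7986
Highest is class '7' with precision = 0.799.

0.799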